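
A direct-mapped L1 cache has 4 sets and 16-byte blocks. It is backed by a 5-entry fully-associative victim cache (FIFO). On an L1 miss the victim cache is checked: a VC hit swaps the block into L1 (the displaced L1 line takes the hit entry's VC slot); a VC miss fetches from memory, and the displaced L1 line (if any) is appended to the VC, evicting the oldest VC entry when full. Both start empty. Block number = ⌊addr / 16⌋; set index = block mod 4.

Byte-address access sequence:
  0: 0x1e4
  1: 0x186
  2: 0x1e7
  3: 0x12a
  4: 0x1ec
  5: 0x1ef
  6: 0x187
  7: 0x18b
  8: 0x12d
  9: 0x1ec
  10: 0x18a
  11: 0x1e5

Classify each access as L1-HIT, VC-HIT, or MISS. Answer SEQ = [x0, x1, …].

0: 0x1e4 (blk 30, set 2) → MISS  vc=[]
1: 0x186 (blk 24, set 0) → MISS  vc=[]
2: 0x1e7 (blk 30, set 2) → L1-HIT  vc=[]
3: 0x12a (blk 18, set 2) → MISS  vc=[30]
4: 0x1ec (blk 30, set 2) → VC-HIT  vc=[18]
5: 0x1ef (blk 30, set 2) → L1-HIT  vc=[18]
6: 0x187 (blk 24, set 0) → L1-HIT  vc=[18]
7: 0x18b (blk 24, set 0) → L1-HIT  vc=[18]
8: 0x12d (blk 18, set 2) → VC-HIT  vc=[30]
9: 0x1ec (blk 30, set 2) → VC-HIT  vc=[18]
10: 0x18a (blk 24, set 0) → L1-HIT  vc=[18]
11: 0x1e5 (blk 30, set 2) → L1-HIT  vc=[18]

SEQ = [MISS, MISS, L1-HIT, MISS, VC-HIT, L1-HIT, L1-HIT, L1-HIT, VC-HIT, VC-HIT, L1-HIT, L1-HIT]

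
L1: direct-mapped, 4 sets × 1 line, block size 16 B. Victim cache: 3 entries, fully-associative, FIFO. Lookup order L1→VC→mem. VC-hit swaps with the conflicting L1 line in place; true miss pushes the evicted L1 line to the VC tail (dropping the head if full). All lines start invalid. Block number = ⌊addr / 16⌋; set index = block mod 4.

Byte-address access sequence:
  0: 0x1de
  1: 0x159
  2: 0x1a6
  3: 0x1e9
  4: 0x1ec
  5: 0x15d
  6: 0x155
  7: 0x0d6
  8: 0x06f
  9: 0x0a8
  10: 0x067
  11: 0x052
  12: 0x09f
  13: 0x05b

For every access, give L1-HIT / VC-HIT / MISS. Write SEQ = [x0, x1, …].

SEQ = [MISS, MISS, MISS, MISS, L1-HIT, L1-HIT, L1-HIT, MISS, MISS, MISS, VC-HIT, MISS, MISS, VC-HIT]

#0 0x1de→b29/s1 MISS; vc=[]
#1 0x159→b21/s1 MISS; vc=[29]
#2 0x1a6→b26/s2 MISS; vc=[29]
#3 0x1e9→b30/s2 MISS; vc=[29,26]
#4 0x1ec→b30/s2 L1-HIT; vc=[29,26]
#5 0x15d→b21/s1 L1-HIT; vc=[29,26]
#6 0x155→b21/s1 L1-HIT; vc=[29,26]
#7 0xd6→b13/s1 MISS; vc=[29,26,21]
#8 0x6f→b6/s2 MISS; vc=[26,21,30]
#9 0xa8→b10/s2 MISS; vc=[21,30,6]
#10 0x67→b6/s2 VC-HIT; vc=[21,30,10]
#11 0x52→b5/s1 MISS; vc=[30,10,13]
#12 0x9f→b9/s1 MISS; vc=[10,13,5]
#13 0x5b→b5/s1 VC-HIT; vc=[10,13,9]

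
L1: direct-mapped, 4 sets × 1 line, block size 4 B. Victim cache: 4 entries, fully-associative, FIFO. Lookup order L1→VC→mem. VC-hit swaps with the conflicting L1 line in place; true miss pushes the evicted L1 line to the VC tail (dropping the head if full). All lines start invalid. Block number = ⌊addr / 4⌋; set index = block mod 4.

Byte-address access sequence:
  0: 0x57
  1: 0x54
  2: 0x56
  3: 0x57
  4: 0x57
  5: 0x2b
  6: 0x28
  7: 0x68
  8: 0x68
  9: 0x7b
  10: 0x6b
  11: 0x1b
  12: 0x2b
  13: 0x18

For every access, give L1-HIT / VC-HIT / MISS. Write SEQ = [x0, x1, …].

#0 0x57→b21/s1 MISS; vc=[]
#1 0x54→b21/s1 L1-HIT; vc=[]
#2 0x56→b21/s1 L1-HIT; vc=[]
#3 0x57→b21/s1 L1-HIT; vc=[]
#4 0x57→b21/s1 L1-HIT; vc=[]
#5 0x2b→b10/s2 MISS; vc=[]
#6 0x28→b10/s2 L1-HIT; vc=[]
#7 0x68→b26/s2 MISS; vc=[10]
#8 0x68→b26/s2 L1-HIT; vc=[10]
#9 0x7b→b30/s2 MISS; vc=[10,26]
#10 0x6b→b26/s2 VC-HIT; vc=[10,30]
#11 0x1b→b6/s2 MISS; vc=[10,30,26]
#12 0x2b→b10/s2 VC-HIT; vc=[6,30,26]
#13 0x18→b6/s2 VC-HIT; vc=[10,30,26]

SEQ = [MISS, L1-HIT, L1-HIT, L1-HIT, L1-HIT, MISS, L1-HIT, MISS, L1-HIT, MISS, VC-HIT, MISS, VC-HIT, VC-HIT]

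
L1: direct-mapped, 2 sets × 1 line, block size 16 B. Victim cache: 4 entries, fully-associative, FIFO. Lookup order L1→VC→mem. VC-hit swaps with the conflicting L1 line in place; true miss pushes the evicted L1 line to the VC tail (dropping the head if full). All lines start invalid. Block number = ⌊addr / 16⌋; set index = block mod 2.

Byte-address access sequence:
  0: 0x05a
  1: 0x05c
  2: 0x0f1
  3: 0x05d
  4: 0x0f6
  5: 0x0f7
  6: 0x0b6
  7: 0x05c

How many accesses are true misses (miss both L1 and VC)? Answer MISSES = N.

#0 0x5a→b5/s1 MISS; vc=[]
#1 0x5c→b5/s1 L1-HIT; vc=[]
#2 0xf1→b15/s1 MISS; vc=[5]
#3 0x5d→b5/s1 VC-HIT; vc=[15]
#4 0xf6→b15/s1 VC-HIT; vc=[5]
#5 0xf7→b15/s1 L1-HIT; vc=[5]
#6 0xb6→b11/s1 MISS; vc=[5,15]
#7 0x5c→b5/s1 VC-HIT; vc=[11,15]

MISSES = 3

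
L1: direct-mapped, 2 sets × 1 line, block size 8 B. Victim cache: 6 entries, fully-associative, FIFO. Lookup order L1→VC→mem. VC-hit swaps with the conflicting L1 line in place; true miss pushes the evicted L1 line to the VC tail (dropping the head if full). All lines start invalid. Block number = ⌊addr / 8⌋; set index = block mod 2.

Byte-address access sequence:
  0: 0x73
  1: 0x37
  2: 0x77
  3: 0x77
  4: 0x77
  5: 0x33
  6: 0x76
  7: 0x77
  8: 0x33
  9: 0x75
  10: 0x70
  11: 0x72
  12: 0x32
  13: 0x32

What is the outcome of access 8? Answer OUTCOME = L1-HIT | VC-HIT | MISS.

  [0] addr=0x73 blk=14 s=0: MISS | VC []
  [1] addr=0x37 blk=6 s=0: MISS | VC [14]
  [2] addr=0x77 blk=14 s=0: VC-HIT | VC [6]
  [3] addr=0x77 blk=14 s=0: L1-HIT | VC [6]
  [4] addr=0x77 blk=14 s=0: L1-HIT | VC [6]
  [5] addr=0x33 blk=6 s=0: VC-HIT | VC [14]
  [6] addr=0x76 blk=14 s=0: VC-HIT | VC [6]
  [7] addr=0x77 blk=14 s=0: L1-HIT | VC [6]
  [8] addr=0x33 blk=6 s=0: VC-HIT | VC [14]
  [9] addr=0x75 blk=14 s=0: VC-HIT | VC [6]
  [10] addr=0x70 blk=14 s=0: L1-HIT | VC [6]
  [11] addr=0x72 blk=14 s=0: L1-HIT | VC [6]
  [12] addr=0x32 blk=6 s=0: VC-HIT | VC [14]
  [13] addr=0x32 blk=6 s=0: L1-HIT | VC [14]

OUTCOME = VC-HIT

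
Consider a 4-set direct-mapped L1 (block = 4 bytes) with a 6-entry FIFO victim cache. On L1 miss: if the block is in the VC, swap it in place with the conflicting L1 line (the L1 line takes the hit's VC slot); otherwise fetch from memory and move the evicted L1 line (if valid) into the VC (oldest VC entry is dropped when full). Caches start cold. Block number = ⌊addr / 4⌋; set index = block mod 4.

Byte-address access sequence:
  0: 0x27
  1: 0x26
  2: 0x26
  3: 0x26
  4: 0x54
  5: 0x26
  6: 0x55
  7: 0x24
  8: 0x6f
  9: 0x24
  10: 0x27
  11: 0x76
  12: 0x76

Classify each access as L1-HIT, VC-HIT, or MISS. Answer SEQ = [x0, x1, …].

SEQ = [MISS, L1-HIT, L1-HIT, L1-HIT, MISS, VC-HIT, VC-HIT, VC-HIT, MISS, L1-HIT, L1-HIT, MISS, L1-HIT]

#0 0x27→b9/s1 MISS; vc=[]
#1 0x26→b9/s1 L1-HIT; vc=[]
#2 0x26→b9/s1 L1-HIT; vc=[]
#3 0x26→b9/s1 L1-HIT; vc=[]
#4 0x54→b21/s1 MISS; vc=[9]
#5 0x26→b9/s1 VC-HIT; vc=[21]
#6 0x55→b21/s1 VC-HIT; vc=[9]
#7 0x24→b9/s1 VC-HIT; vc=[21]
#8 0x6f→b27/s3 MISS; vc=[21]
#9 0x24→b9/s1 L1-HIT; vc=[21]
#10 0x27→b9/s1 L1-HIT; vc=[21]
#11 0x76→b29/s1 MISS; vc=[21,9]
#12 0x76→b29/s1 L1-HIT; vc=[21,9]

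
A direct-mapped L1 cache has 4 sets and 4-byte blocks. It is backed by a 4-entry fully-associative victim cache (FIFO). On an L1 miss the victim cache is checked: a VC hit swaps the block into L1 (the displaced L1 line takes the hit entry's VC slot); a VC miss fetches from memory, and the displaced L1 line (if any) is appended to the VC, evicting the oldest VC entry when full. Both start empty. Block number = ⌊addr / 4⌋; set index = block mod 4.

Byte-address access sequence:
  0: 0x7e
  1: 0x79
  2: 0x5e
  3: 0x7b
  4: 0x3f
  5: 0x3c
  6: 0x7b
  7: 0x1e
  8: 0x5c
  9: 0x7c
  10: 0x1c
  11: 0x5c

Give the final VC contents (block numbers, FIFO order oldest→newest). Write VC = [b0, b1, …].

VC = [7, 31, 15]

0: 0x7e (blk 31, set 3) → MISS  vc=[]
1: 0x79 (blk 30, set 2) → MISS  vc=[]
2: 0x5e (blk 23, set 3) → MISS  vc=[31]
3: 0x7b (blk 30, set 2) → L1-HIT  vc=[31]
4: 0x3f (blk 15, set 3) → MISS  vc=[31, 23]
5: 0x3c (blk 15, set 3) → L1-HIT  vc=[31, 23]
6: 0x7b (blk 30, set 2) → L1-HIT  vc=[31, 23]
7: 0x1e (blk 7, set 3) → MISS  vc=[31, 23, 15]
8: 0x5c (blk 23, set 3) → VC-HIT  vc=[31, 7, 15]
9: 0x7c (blk 31, set 3) → VC-HIT  vc=[23, 7, 15]
10: 0x1c (blk 7, set 3) → VC-HIT  vc=[23, 31, 15]
11: 0x5c (blk 23, set 3) → VC-HIT  vc=[7, 31, 15]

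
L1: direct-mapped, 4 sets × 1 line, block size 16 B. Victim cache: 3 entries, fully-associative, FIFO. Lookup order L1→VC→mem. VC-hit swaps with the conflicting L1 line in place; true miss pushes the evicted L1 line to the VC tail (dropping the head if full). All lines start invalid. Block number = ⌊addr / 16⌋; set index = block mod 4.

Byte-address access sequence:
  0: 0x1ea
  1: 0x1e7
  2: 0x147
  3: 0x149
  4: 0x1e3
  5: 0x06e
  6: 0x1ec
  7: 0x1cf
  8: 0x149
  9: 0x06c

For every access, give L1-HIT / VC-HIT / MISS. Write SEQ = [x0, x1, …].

SEQ = [MISS, L1-HIT, MISS, L1-HIT, L1-HIT, MISS, VC-HIT, MISS, VC-HIT, VC-HIT]

  [0] addr=0x1ea blk=30 s=2: MISS | VC []
  [1] addr=0x1e7 blk=30 s=2: L1-HIT | VC []
  [2] addr=0x147 blk=20 s=0: MISS | VC []
  [3] addr=0x149 blk=20 s=0: L1-HIT | VC []
  [4] addr=0x1e3 blk=30 s=2: L1-HIT | VC []
  [5] addr=0x6e blk=6 s=2: MISS | VC [30]
  [6] addr=0x1ec blk=30 s=2: VC-HIT | VC [6]
  [7] addr=0x1cf blk=28 s=0: MISS | VC [6, 20]
  [8] addr=0x149 blk=20 s=0: VC-HIT | VC [6, 28]
  [9] addr=0x6c blk=6 s=2: VC-HIT | VC [30, 28]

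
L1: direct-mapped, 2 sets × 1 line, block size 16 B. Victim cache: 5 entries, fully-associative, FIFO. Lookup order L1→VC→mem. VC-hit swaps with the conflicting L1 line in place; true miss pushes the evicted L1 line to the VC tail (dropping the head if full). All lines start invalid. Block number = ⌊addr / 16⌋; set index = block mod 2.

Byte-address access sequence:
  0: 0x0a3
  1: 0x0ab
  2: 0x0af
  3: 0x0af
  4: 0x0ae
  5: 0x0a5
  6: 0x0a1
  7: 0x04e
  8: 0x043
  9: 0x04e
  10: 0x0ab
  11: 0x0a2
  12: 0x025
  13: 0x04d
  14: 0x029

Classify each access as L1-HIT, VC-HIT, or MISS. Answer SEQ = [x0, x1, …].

0: 0xa3 (blk 10, set 0) → MISS  vc=[]
1: 0xab (blk 10, set 0) → L1-HIT  vc=[]
2: 0xaf (blk 10, set 0) → L1-HIT  vc=[]
3: 0xaf (blk 10, set 0) → L1-HIT  vc=[]
4: 0xae (blk 10, set 0) → L1-HIT  vc=[]
5: 0xa5 (blk 10, set 0) → L1-HIT  vc=[]
6: 0xa1 (blk 10, set 0) → L1-HIT  vc=[]
7: 0x4e (blk 4, set 0) → MISS  vc=[10]
8: 0x43 (blk 4, set 0) → L1-HIT  vc=[10]
9: 0x4e (blk 4, set 0) → L1-HIT  vc=[10]
10: 0xab (blk 10, set 0) → VC-HIT  vc=[4]
11: 0xa2 (blk 10, set 0) → L1-HIT  vc=[4]
12: 0x25 (blk 2, set 0) → MISS  vc=[4, 10]
13: 0x4d (blk 4, set 0) → VC-HIT  vc=[2, 10]
14: 0x29 (blk 2, set 0) → VC-HIT  vc=[4, 10]

SEQ = [MISS, L1-HIT, L1-HIT, L1-HIT, L1-HIT, L1-HIT, L1-HIT, MISS, L1-HIT, L1-HIT, VC-HIT, L1-HIT, MISS, VC-HIT, VC-HIT]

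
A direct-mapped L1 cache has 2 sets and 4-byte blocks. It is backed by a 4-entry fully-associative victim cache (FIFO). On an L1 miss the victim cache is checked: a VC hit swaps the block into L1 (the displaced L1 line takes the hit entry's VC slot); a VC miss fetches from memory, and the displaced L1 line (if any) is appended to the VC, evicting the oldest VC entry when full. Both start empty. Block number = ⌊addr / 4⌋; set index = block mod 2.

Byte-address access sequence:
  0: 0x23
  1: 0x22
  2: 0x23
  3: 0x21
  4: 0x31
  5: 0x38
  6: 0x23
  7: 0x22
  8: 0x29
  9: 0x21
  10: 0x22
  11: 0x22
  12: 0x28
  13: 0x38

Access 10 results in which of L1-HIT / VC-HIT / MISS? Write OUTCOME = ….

OUTCOME = L1-HIT

#0 0x23→b8/s0 MISS; vc=[]
#1 0x22→b8/s0 L1-HIT; vc=[]
#2 0x23→b8/s0 L1-HIT; vc=[]
#3 0x21→b8/s0 L1-HIT; vc=[]
#4 0x31→b12/s0 MISS; vc=[8]
#5 0x38→b14/s0 MISS; vc=[8,12]
#6 0x23→b8/s0 VC-HIT; vc=[14,12]
#7 0x22→b8/s0 L1-HIT; vc=[14,12]
#8 0x29→b10/s0 MISS; vc=[14,12,8]
#9 0x21→b8/s0 VC-HIT; vc=[14,12,10]
#10 0x22→b8/s0 L1-HIT; vc=[14,12,10]
#11 0x22→b8/s0 L1-HIT; vc=[14,12,10]
#12 0x28→b10/s0 VC-HIT; vc=[14,12,8]
#13 0x38→b14/s0 VC-HIT; vc=[10,12,8]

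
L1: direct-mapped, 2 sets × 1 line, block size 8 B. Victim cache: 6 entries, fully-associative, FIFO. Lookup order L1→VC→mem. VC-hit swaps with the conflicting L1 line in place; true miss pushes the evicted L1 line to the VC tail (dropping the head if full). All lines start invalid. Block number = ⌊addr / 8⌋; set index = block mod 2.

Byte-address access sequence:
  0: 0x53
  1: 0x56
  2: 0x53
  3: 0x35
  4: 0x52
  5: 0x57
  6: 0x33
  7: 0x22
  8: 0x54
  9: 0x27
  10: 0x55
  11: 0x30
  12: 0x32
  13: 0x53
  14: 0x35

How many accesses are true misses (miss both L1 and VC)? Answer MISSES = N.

  [0] addr=0x53 blk=10 s=0: MISS | VC []
  [1] addr=0x56 blk=10 s=0: L1-HIT | VC []
  [2] addr=0x53 blk=10 s=0: L1-HIT | VC []
  [3] addr=0x35 blk=6 s=0: MISS | VC [10]
  [4] addr=0x52 blk=10 s=0: VC-HIT | VC [6]
  [5] addr=0x57 blk=10 s=0: L1-HIT | VC [6]
  [6] addr=0x33 blk=6 s=0: VC-HIT | VC [10]
  [7] addr=0x22 blk=4 s=0: MISS | VC [10, 6]
  [8] addr=0x54 blk=10 s=0: VC-HIT | VC [4, 6]
  [9] addr=0x27 blk=4 s=0: VC-HIT | VC [10, 6]
  [10] addr=0x55 blk=10 s=0: VC-HIT | VC [4, 6]
  [11] addr=0x30 blk=6 s=0: VC-HIT | VC [4, 10]
  [12] addr=0x32 blk=6 s=0: L1-HIT | VC [4, 10]
  [13] addr=0x53 blk=10 s=0: VC-HIT | VC [4, 6]
  [14] addr=0x35 blk=6 s=0: VC-HIT | VC [4, 10]

MISSES = 3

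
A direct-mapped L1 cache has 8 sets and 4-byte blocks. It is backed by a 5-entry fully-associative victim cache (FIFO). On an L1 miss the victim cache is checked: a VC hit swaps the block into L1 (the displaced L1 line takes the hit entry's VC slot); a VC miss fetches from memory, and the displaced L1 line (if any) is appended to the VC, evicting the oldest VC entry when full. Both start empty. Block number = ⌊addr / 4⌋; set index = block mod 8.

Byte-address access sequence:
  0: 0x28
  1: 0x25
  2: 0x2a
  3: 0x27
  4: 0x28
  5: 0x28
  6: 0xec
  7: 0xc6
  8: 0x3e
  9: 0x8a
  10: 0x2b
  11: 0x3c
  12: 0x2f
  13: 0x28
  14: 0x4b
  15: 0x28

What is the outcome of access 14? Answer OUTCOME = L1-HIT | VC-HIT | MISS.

0: 0x28 (blk 10, set 2) → MISS  vc=[]
1: 0x25 (blk 9, set 1) → MISS  vc=[]
2: 0x2a (blk 10, set 2) → L1-HIT  vc=[]
3: 0x27 (blk 9, set 1) → L1-HIT  vc=[]
4: 0x28 (blk 10, set 2) → L1-HIT  vc=[]
5: 0x28 (blk 10, set 2) → L1-HIT  vc=[]
6: 0xec (blk 59, set 3) → MISS  vc=[]
7: 0xc6 (blk 49, set 1) → MISS  vc=[9]
8: 0x3e (blk 15, set 7) → MISS  vc=[9]
9: 0x8a (blk 34, set 2) → MISS  vc=[9, 10]
10: 0x2b (blk 10, set 2) → VC-HIT  vc=[9, 34]
11: 0x3c (blk 15, set 7) → L1-HIT  vc=[9, 34]
12: 0x2f (blk 11, set 3) → MISS  vc=[9, 34, 59]
13: 0x28 (blk 10, set 2) → L1-HIT  vc=[9, 34, 59]
14: 0x4b (blk 18, set 2) → MISS  vc=[9, 34, 59, 10]
15: 0x28 (blk 10, set 2) → VC-HIT  vc=[9, 34, 59, 18]

OUTCOME = MISS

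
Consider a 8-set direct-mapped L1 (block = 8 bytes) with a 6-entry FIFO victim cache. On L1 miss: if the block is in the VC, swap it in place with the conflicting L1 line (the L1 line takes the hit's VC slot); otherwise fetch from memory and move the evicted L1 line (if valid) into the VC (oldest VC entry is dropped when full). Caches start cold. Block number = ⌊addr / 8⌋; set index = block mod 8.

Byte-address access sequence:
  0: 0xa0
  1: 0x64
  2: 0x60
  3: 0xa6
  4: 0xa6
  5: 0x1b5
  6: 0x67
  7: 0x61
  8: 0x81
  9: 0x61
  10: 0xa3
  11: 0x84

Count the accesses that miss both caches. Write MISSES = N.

MISSES = 4

  [0] addr=0xa0 blk=20 s=4: MISS | VC []
  [1] addr=0x64 blk=12 s=4: MISS | VC [20]
  [2] addr=0x60 blk=12 s=4: L1-HIT | VC [20]
  [3] addr=0xa6 blk=20 s=4: VC-HIT | VC [12]
  [4] addr=0xa6 blk=20 s=4: L1-HIT | VC [12]
  [5] addr=0x1b5 blk=54 s=6: MISS | VC [12]
  [6] addr=0x67 blk=12 s=4: VC-HIT | VC [20]
  [7] addr=0x61 blk=12 s=4: L1-HIT | VC [20]
  [8] addr=0x81 blk=16 s=0: MISS | VC [20]
  [9] addr=0x61 blk=12 s=4: L1-HIT | VC [20]
  [10] addr=0xa3 blk=20 s=4: VC-HIT | VC [12]
  [11] addr=0x84 blk=16 s=0: L1-HIT | VC [12]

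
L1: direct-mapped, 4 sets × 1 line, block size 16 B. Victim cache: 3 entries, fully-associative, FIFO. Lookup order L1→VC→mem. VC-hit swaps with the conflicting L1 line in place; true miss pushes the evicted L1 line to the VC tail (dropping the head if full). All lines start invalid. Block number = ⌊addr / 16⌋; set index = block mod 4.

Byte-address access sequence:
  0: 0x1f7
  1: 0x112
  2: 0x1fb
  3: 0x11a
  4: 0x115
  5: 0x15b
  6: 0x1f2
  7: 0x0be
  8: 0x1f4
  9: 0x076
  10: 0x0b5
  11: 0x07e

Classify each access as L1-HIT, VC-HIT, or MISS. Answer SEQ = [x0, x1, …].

0: 0x1f7 (blk 31, set 3) → MISS  vc=[]
1: 0x112 (blk 17, set 1) → MISS  vc=[]
2: 0x1fb (blk 31, set 3) → L1-HIT  vc=[]
3: 0x11a (blk 17, set 1) → L1-HIT  vc=[]
4: 0x115 (blk 17, set 1) → L1-HIT  vc=[]
5: 0x15b (blk 21, set 1) → MISS  vc=[17]
6: 0x1f2 (blk 31, set 3) → L1-HIT  vc=[17]
7: 0xbe (blk 11, set 3) → MISS  vc=[17, 31]
8: 0x1f4 (blk 31, set 3) → VC-HIT  vc=[17, 11]
9: 0x76 (blk 7, set 3) → MISS  vc=[17, 11, 31]
10: 0xb5 (blk 11, set 3) → VC-HIT  vc=[17, 7, 31]
11: 0x7e (blk 7, set 3) → VC-HIT  vc=[17, 11, 31]

SEQ = [MISS, MISS, L1-HIT, L1-HIT, L1-HIT, MISS, L1-HIT, MISS, VC-HIT, MISS, VC-HIT, VC-HIT]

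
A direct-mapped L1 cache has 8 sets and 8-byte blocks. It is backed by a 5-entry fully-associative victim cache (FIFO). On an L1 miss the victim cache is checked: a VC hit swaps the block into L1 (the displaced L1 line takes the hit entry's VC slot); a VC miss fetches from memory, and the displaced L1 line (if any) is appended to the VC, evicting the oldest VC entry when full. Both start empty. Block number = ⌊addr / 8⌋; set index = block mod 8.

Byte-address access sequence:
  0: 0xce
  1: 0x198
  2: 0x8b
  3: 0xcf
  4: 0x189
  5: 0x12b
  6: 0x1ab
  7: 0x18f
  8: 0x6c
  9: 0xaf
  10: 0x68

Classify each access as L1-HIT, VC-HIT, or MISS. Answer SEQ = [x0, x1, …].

#0 0xce→b25/s1 MISS; vc=[]
#1 0x198→b51/s3 MISS; vc=[]
#2 0x8b→b17/s1 MISS; vc=[25]
#3 0xcf→b25/s1 VC-HIT; vc=[17]
#4 0x189→b49/s1 MISS; vc=[17,25]
#5 0x12b→b37/s5 MISS; vc=[17,25]
#6 0x1ab→b53/s5 MISS; vc=[17,25,37]
#7 0x18f→b49/s1 L1-HIT; vc=[17,25,37]
#8 0x6c→b13/s5 MISS; vc=[17,25,37,53]
#9 0xaf→b21/s5 MISS; vc=[17,25,37,53,13]
#10 0x68→b13/s5 VC-HIT; vc=[17,25,37,53,21]

SEQ = [MISS, MISS, MISS, VC-HIT, MISS, MISS, MISS, L1-HIT, MISS, MISS, VC-HIT]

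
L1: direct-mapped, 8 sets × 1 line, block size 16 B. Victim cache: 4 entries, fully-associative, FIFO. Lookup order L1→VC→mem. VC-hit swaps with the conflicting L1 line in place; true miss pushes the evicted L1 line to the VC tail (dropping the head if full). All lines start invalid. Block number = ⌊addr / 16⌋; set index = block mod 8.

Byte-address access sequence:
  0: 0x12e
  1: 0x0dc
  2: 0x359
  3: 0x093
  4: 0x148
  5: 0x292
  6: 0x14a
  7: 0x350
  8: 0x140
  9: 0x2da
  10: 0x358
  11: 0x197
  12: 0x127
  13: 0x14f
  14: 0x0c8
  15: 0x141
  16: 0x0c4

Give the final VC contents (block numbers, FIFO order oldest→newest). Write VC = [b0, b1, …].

VC = [9, 45, 41, 20]

#0 0x12e→b18/s2 MISS; vc=[]
#1 0xdc→b13/s5 MISS; vc=[]
#2 0x359→b53/s5 MISS; vc=[13]
#3 0x93→b9/s1 MISS; vc=[13]
#4 0x148→b20/s4 MISS; vc=[13]
#5 0x292→b41/s1 MISS; vc=[13,9]
#6 0x14a→b20/s4 L1-HIT; vc=[13,9]
#7 0x350→b53/s5 L1-HIT; vc=[13,9]
#8 0x140→b20/s4 L1-HIT; vc=[13,9]
#9 0x2da→b45/s5 MISS; vc=[13,9,53]
#10 0x358→b53/s5 VC-HIT; vc=[13,9,45]
#11 0x197→b25/s1 MISS; vc=[13,9,45,41]
#12 0x127→b18/s2 L1-HIT; vc=[13,9,45,41]
#13 0x14f→b20/s4 L1-HIT; vc=[13,9,45,41]
#14 0xc8→b12/s4 MISS; vc=[9,45,41,20]
#15 0x141→b20/s4 VC-HIT; vc=[9,45,41,12]
#16 0xc4→b12/s4 VC-HIT; vc=[9,45,41,20]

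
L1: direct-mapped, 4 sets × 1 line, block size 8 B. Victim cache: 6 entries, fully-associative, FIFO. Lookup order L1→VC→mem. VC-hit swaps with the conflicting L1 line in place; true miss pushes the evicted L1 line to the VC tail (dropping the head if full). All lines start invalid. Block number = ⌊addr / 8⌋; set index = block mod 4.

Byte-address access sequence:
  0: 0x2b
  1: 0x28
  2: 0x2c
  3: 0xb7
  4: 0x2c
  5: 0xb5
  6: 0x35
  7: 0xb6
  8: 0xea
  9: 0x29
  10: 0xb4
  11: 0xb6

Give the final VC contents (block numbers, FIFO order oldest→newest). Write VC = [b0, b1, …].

0: 0x2b (blk 5, set 1) → MISS  vc=[]
1: 0x28 (blk 5, set 1) → L1-HIT  vc=[]
2: 0x2c (blk 5, set 1) → L1-HIT  vc=[]
3: 0xb7 (blk 22, set 2) → MISS  vc=[]
4: 0x2c (blk 5, set 1) → L1-HIT  vc=[]
5: 0xb5 (blk 22, set 2) → L1-HIT  vc=[]
6: 0x35 (blk 6, set 2) → MISS  vc=[22]
7: 0xb6 (blk 22, set 2) → VC-HIT  vc=[6]
8: 0xea (blk 29, set 1) → MISS  vc=[6, 5]
9: 0x29 (blk 5, set 1) → VC-HIT  vc=[6, 29]
10: 0xb4 (blk 22, set 2) → L1-HIT  vc=[6, 29]
11: 0xb6 (blk 22, set 2) → L1-HIT  vc=[6, 29]

VC = [6, 29]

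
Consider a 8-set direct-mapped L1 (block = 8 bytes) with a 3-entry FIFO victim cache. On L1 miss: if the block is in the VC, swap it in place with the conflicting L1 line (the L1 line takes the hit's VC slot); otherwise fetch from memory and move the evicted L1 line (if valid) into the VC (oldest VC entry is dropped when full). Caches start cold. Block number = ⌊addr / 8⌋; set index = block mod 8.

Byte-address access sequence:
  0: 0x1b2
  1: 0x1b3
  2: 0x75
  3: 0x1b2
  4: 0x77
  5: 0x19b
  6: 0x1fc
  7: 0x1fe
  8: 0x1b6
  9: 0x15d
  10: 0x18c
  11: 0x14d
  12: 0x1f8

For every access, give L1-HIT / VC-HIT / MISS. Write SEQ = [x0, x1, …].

SEQ = [MISS, L1-HIT, MISS, VC-HIT, VC-HIT, MISS, MISS, L1-HIT, VC-HIT, MISS, MISS, MISS, L1-HIT]

0: 0x1b2 (blk 54, set 6) → MISS  vc=[]
1: 0x1b3 (blk 54, set 6) → L1-HIT  vc=[]
2: 0x75 (blk 14, set 6) → MISS  vc=[54]
3: 0x1b2 (blk 54, set 6) → VC-HIT  vc=[14]
4: 0x77 (blk 14, set 6) → VC-HIT  vc=[54]
5: 0x19b (blk 51, set 3) → MISS  vc=[54]
6: 0x1fc (blk 63, set 7) → MISS  vc=[54]
7: 0x1fe (blk 63, set 7) → L1-HIT  vc=[54]
8: 0x1b6 (blk 54, set 6) → VC-HIT  vc=[14]
9: 0x15d (blk 43, set 3) → MISS  vc=[14, 51]
10: 0x18c (blk 49, set 1) → MISS  vc=[14, 51]
11: 0x14d (blk 41, set 1) → MISS  vc=[14, 51, 49]
12: 0x1f8 (blk 63, set 7) → L1-HIT  vc=[14, 51, 49]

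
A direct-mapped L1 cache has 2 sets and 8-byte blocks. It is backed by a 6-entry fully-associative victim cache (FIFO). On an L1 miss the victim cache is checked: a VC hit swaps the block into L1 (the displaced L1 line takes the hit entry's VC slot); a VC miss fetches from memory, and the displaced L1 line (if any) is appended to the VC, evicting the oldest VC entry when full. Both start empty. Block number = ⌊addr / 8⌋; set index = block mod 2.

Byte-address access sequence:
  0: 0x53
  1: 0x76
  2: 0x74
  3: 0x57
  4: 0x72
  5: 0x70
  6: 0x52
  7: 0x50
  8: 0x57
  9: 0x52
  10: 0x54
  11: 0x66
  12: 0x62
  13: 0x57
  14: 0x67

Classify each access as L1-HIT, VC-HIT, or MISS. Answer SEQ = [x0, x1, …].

  [0] addr=0x53 blk=10 s=0: MISS | VC []
  [1] addr=0x76 blk=14 s=0: MISS | VC [10]
  [2] addr=0x74 blk=14 s=0: L1-HIT | VC [10]
  [3] addr=0x57 blk=10 s=0: VC-HIT | VC [14]
  [4] addr=0x72 blk=14 s=0: VC-HIT | VC [10]
  [5] addr=0x70 blk=14 s=0: L1-HIT | VC [10]
  [6] addr=0x52 blk=10 s=0: VC-HIT | VC [14]
  [7] addr=0x50 blk=10 s=0: L1-HIT | VC [14]
  [8] addr=0x57 blk=10 s=0: L1-HIT | VC [14]
  [9] addr=0x52 blk=10 s=0: L1-HIT | VC [14]
  [10] addr=0x54 blk=10 s=0: L1-HIT | VC [14]
  [11] addr=0x66 blk=12 s=0: MISS | VC [14, 10]
  [12] addr=0x62 blk=12 s=0: L1-HIT | VC [14, 10]
  [13] addr=0x57 blk=10 s=0: VC-HIT | VC [14, 12]
  [14] addr=0x67 blk=12 s=0: VC-HIT | VC [14, 10]

SEQ = [MISS, MISS, L1-HIT, VC-HIT, VC-HIT, L1-HIT, VC-HIT, L1-HIT, L1-HIT, L1-HIT, L1-HIT, MISS, L1-HIT, VC-HIT, VC-HIT]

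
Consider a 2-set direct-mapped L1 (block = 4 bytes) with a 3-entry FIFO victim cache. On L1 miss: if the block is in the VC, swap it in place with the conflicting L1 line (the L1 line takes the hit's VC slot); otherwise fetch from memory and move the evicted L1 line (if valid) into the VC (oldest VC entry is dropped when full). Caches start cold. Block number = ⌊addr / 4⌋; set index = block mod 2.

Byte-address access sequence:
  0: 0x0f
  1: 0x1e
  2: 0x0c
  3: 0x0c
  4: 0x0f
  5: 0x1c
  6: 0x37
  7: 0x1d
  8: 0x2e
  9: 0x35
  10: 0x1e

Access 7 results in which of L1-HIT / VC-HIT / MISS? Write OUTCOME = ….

#0 0xf→b3/s1 MISS; vc=[]
#1 0x1e→b7/s1 MISS; vc=[3]
#2 0xc→b3/s1 VC-HIT; vc=[7]
#3 0xc→b3/s1 L1-HIT; vc=[7]
#4 0xf→b3/s1 L1-HIT; vc=[7]
#5 0x1c→b7/s1 VC-HIT; vc=[3]
#6 0x37→b13/s1 MISS; vc=[3,7]
#7 0x1d→b7/s1 VC-HIT; vc=[3,13]
#8 0x2e→b11/s1 MISS; vc=[3,13,7]
#9 0x35→b13/s1 VC-HIT; vc=[3,11,7]
#10 0x1e→b7/s1 VC-HIT; vc=[3,11,13]

OUTCOME = VC-HIT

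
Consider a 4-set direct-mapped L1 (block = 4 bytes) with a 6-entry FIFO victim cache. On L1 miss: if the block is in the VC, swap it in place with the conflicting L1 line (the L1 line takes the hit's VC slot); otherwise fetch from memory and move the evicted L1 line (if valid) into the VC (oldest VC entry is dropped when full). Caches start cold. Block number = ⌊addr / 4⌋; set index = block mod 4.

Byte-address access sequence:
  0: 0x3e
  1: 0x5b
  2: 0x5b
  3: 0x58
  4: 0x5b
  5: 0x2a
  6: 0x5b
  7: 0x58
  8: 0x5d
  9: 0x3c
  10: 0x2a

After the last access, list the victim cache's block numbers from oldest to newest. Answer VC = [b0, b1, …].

VC = [22, 23]

#0 0x3e→b15/s3 MISS; vc=[]
#1 0x5b→b22/s2 MISS; vc=[]
#2 0x5b→b22/s2 L1-HIT; vc=[]
#3 0x58→b22/s2 L1-HIT; vc=[]
#4 0x5b→b22/s2 L1-HIT; vc=[]
#5 0x2a→b10/s2 MISS; vc=[22]
#6 0x5b→b22/s2 VC-HIT; vc=[10]
#7 0x58→b22/s2 L1-HIT; vc=[10]
#8 0x5d→b23/s3 MISS; vc=[10,15]
#9 0x3c→b15/s3 VC-HIT; vc=[10,23]
#10 0x2a→b10/s2 VC-HIT; vc=[22,23]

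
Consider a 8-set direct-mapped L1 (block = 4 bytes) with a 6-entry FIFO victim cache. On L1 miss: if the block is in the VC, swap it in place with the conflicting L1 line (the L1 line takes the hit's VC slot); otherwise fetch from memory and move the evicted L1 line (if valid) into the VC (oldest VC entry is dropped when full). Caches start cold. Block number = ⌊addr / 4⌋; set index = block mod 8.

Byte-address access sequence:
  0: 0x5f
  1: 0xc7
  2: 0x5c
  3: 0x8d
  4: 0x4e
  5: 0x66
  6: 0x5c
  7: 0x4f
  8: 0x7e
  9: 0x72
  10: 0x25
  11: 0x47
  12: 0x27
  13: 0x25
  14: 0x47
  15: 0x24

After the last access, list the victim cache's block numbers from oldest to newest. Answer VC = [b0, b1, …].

#0 0x5f→b23/s7 MISS; vc=[]
#1 0xc7→b49/s1 MISS; vc=[]
#2 0x5c→b23/s7 L1-HIT; vc=[]
#3 0x8d→b35/s3 MISS; vc=[]
#4 0x4e→b19/s3 MISS; vc=[35]
#5 0x66→b25/s1 MISS; vc=[35,49]
#6 0x5c→b23/s7 L1-HIT; vc=[35,49]
#7 0x4f→b19/s3 L1-HIT; vc=[35,49]
#8 0x7e→b31/s7 MISS; vc=[35,49,23]
#9 0x72→b28/s4 MISS; vc=[35,49,23]
#10 0x25→b9/s1 MISS; vc=[35,49,23,25]
#11 0x47→b17/s1 MISS; vc=[35,49,23,25,9]
#12 0x27→b9/s1 VC-HIT; vc=[35,49,23,25,17]
#13 0x25→b9/s1 L1-HIT; vc=[35,49,23,25,17]
#14 0x47→b17/s1 VC-HIT; vc=[35,49,23,25,9]
#15 0x24→b9/s1 VC-HIT; vc=[35,49,23,25,17]

VC = [35, 49, 23, 25, 17]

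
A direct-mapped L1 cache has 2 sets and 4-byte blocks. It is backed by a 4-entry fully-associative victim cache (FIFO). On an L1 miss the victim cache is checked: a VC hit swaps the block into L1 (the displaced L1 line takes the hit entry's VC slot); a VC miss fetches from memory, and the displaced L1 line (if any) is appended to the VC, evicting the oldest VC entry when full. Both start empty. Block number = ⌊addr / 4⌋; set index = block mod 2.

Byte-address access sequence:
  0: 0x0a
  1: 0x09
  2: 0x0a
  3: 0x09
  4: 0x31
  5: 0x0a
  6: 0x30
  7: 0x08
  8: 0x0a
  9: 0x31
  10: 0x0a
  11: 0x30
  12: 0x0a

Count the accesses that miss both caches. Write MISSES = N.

MISSES = 2

0: 0xa (blk 2, set 0) → MISS  vc=[]
1: 0x9 (blk 2, set 0) → L1-HIT  vc=[]
2: 0xa (blk 2, set 0) → L1-HIT  vc=[]
3: 0x9 (blk 2, set 0) → L1-HIT  vc=[]
4: 0x31 (blk 12, set 0) → MISS  vc=[2]
5: 0xa (blk 2, set 0) → VC-HIT  vc=[12]
6: 0x30 (blk 12, set 0) → VC-HIT  vc=[2]
7: 0x8 (blk 2, set 0) → VC-HIT  vc=[12]
8: 0xa (blk 2, set 0) → L1-HIT  vc=[12]
9: 0x31 (blk 12, set 0) → VC-HIT  vc=[2]
10: 0xa (blk 2, set 0) → VC-HIT  vc=[12]
11: 0x30 (blk 12, set 0) → VC-HIT  vc=[2]
12: 0xa (blk 2, set 0) → VC-HIT  vc=[12]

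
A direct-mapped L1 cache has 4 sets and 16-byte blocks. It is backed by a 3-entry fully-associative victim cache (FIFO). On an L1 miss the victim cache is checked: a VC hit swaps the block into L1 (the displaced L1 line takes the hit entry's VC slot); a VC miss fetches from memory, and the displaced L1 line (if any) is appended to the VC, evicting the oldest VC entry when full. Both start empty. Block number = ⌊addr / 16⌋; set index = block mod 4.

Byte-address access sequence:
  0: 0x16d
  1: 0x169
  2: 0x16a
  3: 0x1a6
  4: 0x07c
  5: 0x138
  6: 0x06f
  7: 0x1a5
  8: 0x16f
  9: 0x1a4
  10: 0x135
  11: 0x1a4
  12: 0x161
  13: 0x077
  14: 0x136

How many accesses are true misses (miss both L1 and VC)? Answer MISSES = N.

MISSES = 5

  [0] addr=0x16d blk=22 s=2: MISS | VC []
  [1] addr=0x169 blk=22 s=2: L1-HIT | VC []
  [2] addr=0x16a blk=22 s=2: L1-HIT | VC []
  [3] addr=0x1a6 blk=26 s=2: MISS | VC [22]
  [4] addr=0x7c blk=7 s=3: MISS | VC [22]
  [5] addr=0x138 blk=19 s=3: MISS | VC [22, 7]
  [6] addr=0x6f blk=6 s=2: MISS | VC [22, 7, 26]
  [7] addr=0x1a5 blk=26 s=2: VC-HIT | VC [22, 7, 6]
  [8] addr=0x16f blk=22 s=2: VC-HIT | VC [26, 7, 6]
  [9] addr=0x1a4 blk=26 s=2: VC-HIT | VC [22, 7, 6]
  [10] addr=0x135 blk=19 s=3: L1-HIT | VC [22, 7, 6]
  [11] addr=0x1a4 blk=26 s=2: L1-HIT | VC [22, 7, 6]
  [12] addr=0x161 blk=22 s=2: VC-HIT | VC [26, 7, 6]
  [13] addr=0x77 blk=7 s=3: VC-HIT | VC [26, 19, 6]
  [14] addr=0x136 blk=19 s=3: VC-HIT | VC [26, 7, 6]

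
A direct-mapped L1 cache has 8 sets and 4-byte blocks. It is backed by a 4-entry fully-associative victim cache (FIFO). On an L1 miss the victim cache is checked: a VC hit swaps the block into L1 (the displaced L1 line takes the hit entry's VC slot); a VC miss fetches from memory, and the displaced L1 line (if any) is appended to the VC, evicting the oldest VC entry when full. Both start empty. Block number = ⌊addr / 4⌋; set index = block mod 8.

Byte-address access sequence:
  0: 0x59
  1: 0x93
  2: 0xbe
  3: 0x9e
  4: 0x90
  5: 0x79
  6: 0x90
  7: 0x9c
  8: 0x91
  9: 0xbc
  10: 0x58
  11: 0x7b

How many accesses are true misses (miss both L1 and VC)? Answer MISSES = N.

MISSES = 5

0: 0x59 (blk 22, set 6) → MISS  vc=[]
1: 0x93 (blk 36, set 4) → MISS  vc=[]
2: 0xbe (blk 47, set 7) → MISS  vc=[]
3: 0x9e (blk 39, set 7) → MISS  vc=[47]
4: 0x90 (blk 36, set 4) → L1-HIT  vc=[47]
5: 0x79 (blk 30, set 6) → MISS  vc=[47, 22]
6: 0x90 (blk 36, set 4) → L1-HIT  vc=[47, 22]
7: 0x9c (blk 39, set 7) → L1-HIT  vc=[47, 22]
8: 0x91 (blk 36, set 4) → L1-HIT  vc=[47, 22]
9: 0xbc (blk 47, set 7) → VC-HIT  vc=[39, 22]
10: 0x58 (blk 22, set 6) → VC-HIT  vc=[39, 30]
11: 0x7b (blk 30, set 6) → VC-HIT  vc=[39, 22]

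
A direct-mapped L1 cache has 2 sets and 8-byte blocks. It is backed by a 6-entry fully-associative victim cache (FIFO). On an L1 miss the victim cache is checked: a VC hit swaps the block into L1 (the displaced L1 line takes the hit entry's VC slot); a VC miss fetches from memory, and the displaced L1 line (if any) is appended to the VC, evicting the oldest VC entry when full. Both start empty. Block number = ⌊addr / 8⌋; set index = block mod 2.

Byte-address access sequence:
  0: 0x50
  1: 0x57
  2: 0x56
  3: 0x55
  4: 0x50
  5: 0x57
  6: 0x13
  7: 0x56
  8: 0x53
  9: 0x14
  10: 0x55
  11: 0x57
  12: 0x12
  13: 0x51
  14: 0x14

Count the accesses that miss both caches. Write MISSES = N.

#0 0x50→b10/s0 MISS; vc=[]
#1 0x57→b10/s0 L1-HIT; vc=[]
#2 0x56→b10/s0 L1-HIT; vc=[]
#3 0x55→b10/s0 L1-HIT; vc=[]
#4 0x50→b10/s0 L1-HIT; vc=[]
#5 0x57→b10/s0 L1-HIT; vc=[]
#6 0x13→b2/s0 MISS; vc=[10]
#7 0x56→b10/s0 VC-HIT; vc=[2]
#8 0x53→b10/s0 L1-HIT; vc=[2]
#9 0x14→b2/s0 VC-HIT; vc=[10]
#10 0x55→b10/s0 VC-HIT; vc=[2]
#11 0x57→b10/s0 L1-HIT; vc=[2]
#12 0x12→b2/s0 VC-HIT; vc=[10]
#13 0x51→b10/s0 VC-HIT; vc=[2]
#14 0x14→b2/s0 VC-HIT; vc=[10]

MISSES = 2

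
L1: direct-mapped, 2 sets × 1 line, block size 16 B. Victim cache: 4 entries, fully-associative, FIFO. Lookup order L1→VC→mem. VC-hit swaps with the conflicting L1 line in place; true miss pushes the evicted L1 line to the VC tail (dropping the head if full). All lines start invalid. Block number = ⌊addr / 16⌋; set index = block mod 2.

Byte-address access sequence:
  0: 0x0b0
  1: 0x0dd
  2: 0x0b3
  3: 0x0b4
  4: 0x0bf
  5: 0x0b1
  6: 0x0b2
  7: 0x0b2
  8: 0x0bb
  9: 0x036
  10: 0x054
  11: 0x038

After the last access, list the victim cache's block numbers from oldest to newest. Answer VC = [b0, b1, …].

VC = [13, 11, 5]

  [0] addr=0xb0 blk=11 s=1: MISS | VC []
  [1] addr=0xdd blk=13 s=1: MISS | VC [11]
  [2] addr=0xb3 blk=11 s=1: VC-HIT | VC [13]
  [3] addr=0xb4 blk=11 s=1: L1-HIT | VC [13]
  [4] addr=0xbf blk=11 s=1: L1-HIT | VC [13]
  [5] addr=0xb1 blk=11 s=1: L1-HIT | VC [13]
  [6] addr=0xb2 blk=11 s=1: L1-HIT | VC [13]
  [7] addr=0xb2 blk=11 s=1: L1-HIT | VC [13]
  [8] addr=0xbb blk=11 s=1: L1-HIT | VC [13]
  [9] addr=0x36 blk=3 s=1: MISS | VC [13, 11]
  [10] addr=0x54 blk=5 s=1: MISS | VC [13, 11, 3]
  [11] addr=0x38 blk=3 s=1: VC-HIT | VC [13, 11, 5]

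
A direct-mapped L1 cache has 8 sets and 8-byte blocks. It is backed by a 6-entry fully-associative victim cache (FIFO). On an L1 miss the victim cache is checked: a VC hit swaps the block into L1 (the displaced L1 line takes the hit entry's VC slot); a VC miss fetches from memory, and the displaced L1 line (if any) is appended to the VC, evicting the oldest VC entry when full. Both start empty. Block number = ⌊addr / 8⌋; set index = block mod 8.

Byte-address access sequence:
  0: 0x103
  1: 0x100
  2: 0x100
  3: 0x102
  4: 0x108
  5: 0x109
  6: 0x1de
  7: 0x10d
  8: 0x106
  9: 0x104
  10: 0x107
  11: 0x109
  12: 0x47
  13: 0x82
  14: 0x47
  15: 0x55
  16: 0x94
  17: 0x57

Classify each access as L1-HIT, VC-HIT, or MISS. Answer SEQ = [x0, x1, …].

#0 0x103→b32/s0 MISS; vc=[]
#1 0x100→b32/s0 L1-HIT; vc=[]
#2 0x100→b32/s0 L1-HIT; vc=[]
#3 0x102→b32/s0 L1-HIT; vc=[]
#4 0x108→b33/s1 MISS; vc=[]
#5 0x109→b33/s1 L1-HIT; vc=[]
#6 0x1de→b59/s3 MISS; vc=[]
#7 0x10d→b33/s1 L1-HIT; vc=[]
#8 0x106→b32/s0 L1-HIT; vc=[]
#9 0x104→b32/s0 L1-HIT; vc=[]
#10 0x107→b32/s0 L1-HIT; vc=[]
#11 0x109→b33/s1 L1-HIT; vc=[]
#12 0x47→b8/s0 MISS; vc=[32]
#13 0x82→b16/s0 MISS; vc=[32,8]
#14 0x47→b8/s0 VC-HIT; vc=[32,16]
#15 0x55→b10/s2 MISS; vc=[32,16]
#16 0x94→b18/s2 MISS; vc=[32,16,10]
#17 0x57→b10/s2 VC-HIT; vc=[32,16,18]

SEQ = [MISS, L1-HIT, L1-HIT, L1-HIT, MISS, L1-HIT, MISS, L1-HIT, L1-HIT, L1-HIT, L1-HIT, L1-HIT, MISS, MISS, VC-HIT, MISS, MISS, VC-HIT]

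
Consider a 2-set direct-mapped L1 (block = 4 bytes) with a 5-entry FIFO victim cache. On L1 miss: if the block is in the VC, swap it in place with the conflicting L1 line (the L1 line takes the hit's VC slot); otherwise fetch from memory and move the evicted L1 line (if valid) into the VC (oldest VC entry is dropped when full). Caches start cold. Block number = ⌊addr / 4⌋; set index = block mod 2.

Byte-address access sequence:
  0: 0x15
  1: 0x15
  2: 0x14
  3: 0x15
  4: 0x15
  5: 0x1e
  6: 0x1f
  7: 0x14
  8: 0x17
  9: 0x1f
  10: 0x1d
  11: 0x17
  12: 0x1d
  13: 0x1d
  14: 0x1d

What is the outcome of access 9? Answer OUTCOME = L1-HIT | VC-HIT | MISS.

  [0] addr=0x15 blk=5 s=1: MISS | VC []
  [1] addr=0x15 blk=5 s=1: L1-HIT | VC []
  [2] addr=0x14 blk=5 s=1: L1-HIT | VC []
  [3] addr=0x15 blk=5 s=1: L1-HIT | VC []
  [4] addr=0x15 blk=5 s=1: L1-HIT | VC []
  [5] addr=0x1e blk=7 s=1: MISS | VC [5]
  [6] addr=0x1f blk=7 s=1: L1-HIT | VC [5]
  [7] addr=0x14 blk=5 s=1: VC-HIT | VC [7]
  [8] addr=0x17 blk=5 s=1: L1-HIT | VC [7]
  [9] addr=0x1f blk=7 s=1: VC-HIT | VC [5]
  [10] addr=0x1d blk=7 s=1: L1-HIT | VC [5]
  [11] addr=0x17 blk=5 s=1: VC-HIT | VC [7]
  [12] addr=0x1d blk=7 s=1: VC-HIT | VC [5]
  [13] addr=0x1d blk=7 s=1: L1-HIT | VC [5]
  [14] addr=0x1d blk=7 s=1: L1-HIT | VC [5]

OUTCOME = VC-HIT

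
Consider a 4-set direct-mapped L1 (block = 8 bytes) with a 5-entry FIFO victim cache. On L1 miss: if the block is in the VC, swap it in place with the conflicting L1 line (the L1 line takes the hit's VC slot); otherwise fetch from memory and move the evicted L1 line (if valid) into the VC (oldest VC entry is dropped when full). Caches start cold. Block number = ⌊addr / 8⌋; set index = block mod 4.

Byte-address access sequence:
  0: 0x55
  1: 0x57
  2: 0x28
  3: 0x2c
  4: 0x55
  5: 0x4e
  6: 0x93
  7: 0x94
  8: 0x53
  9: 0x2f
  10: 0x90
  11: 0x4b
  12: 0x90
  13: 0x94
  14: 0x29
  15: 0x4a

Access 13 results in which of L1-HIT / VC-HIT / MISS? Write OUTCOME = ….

#0 0x55→b10/s2 MISS; vc=[]
#1 0x57→b10/s2 L1-HIT; vc=[]
#2 0x28→b5/s1 MISS; vc=[]
#3 0x2c→b5/s1 L1-HIT; vc=[]
#4 0x55→b10/s2 L1-HIT; vc=[]
#5 0x4e→b9/s1 MISS; vc=[5]
#6 0x93→b18/s2 MISS; vc=[5,10]
#7 0x94→b18/s2 L1-HIT; vc=[5,10]
#8 0x53→b10/s2 VC-HIT; vc=[5,18]
#9 0x2f→b5/s1 VC-HIT; vc=[9,18]
#10 0x90→b18/s2 VC-HIT; vc=[9,10]
#11 0x4b→b9/s1 VC-HIT; vc=[5,10]
#12 0x90→b18/s2 L1-HIT; vc=[5,10]
#13 0x94→b18/s2 L1-HIT; vc=[5,10]
#14 0x29→b5/s1 VC-HIT; vc=[9,10]
#15 0x4a→b9/s1 VC-HIT; vc=[5,10]

OUTCOME = L1-HIT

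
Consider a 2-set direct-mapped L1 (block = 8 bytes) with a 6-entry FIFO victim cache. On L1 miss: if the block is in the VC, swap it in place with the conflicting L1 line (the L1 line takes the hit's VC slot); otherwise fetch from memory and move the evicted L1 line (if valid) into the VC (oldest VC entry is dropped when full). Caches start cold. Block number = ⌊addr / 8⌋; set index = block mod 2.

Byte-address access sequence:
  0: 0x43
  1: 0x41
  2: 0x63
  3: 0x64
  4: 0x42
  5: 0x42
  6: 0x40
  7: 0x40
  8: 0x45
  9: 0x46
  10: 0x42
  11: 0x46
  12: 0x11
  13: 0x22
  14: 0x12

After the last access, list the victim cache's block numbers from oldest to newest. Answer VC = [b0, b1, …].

  [0] addr=0x43 blk=8 s=0: MISS | VC []
  [1] addr=0x41 blk=8 s=0: L1-HIT | VC []
  [2] addr=0x63 blk=12 s=0: MISS | VC [8]
  [3] addr=0x64 blk=12 s=0: L1-HIT | VC [8]
  [4] addr=0x42 blk=8 s=0: VC-HIT | VC [12]
  [5] addr=0x42 blk=8 s=0: L1-HIT | VC [12]
  [6] addr=0x40 blk=8 s=0: L1-HIT | VC [12]
  [7] addr=0x40 blk=8 s=0: L1-HIT | VC [12]
  [8] addr=0x45 blk=8 s=0: L1-HIT | VC [12]
  [9] addr=0x46 blk=8 s=0: L1-HIT | VC [12]
  [10] addr=0x42 blk=8 s=0: L1-HIT | VC [12]
  [11] addr=0x46 blk=8 s=0: L1-HIT | VC [12]
  [12] addr=0x11 blk=2 s=0: MISS | VC [12, 8]
  [13] addr=0x22 blk=4 s=0: MISS | VC [12, 8, 2]
  [14] addr=0x12 blk=2 s=0: VC-HIT | VC [12, 8, 4]

VC = [12, 8, 4]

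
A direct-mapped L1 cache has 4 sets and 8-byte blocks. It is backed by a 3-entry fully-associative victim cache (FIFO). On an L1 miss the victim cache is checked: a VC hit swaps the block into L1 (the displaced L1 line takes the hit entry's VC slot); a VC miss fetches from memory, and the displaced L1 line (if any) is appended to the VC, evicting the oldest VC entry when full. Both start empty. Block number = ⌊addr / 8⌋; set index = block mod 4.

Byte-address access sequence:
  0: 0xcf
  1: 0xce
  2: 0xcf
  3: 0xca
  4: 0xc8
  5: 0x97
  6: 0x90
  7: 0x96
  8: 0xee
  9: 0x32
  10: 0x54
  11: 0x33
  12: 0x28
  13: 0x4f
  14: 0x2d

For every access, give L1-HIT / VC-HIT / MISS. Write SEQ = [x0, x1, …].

0: 0xcf (blk 25, set 1) → MISS  vc=[]
1: 0xce (blk 25, set 1) → L1-HIT  vc=[]
2: 0xcf (blk 25, set 1) → L1-HIT  vc=[]
3: 0xca (blk 25, set 1) → L1-HIT  vc=[]
4: 0xc8 (blk 25, set 1) → L1-HIT  vc=[]
5: 0x97 (blk 18, set 2) → MISS  vc=[]
6: 0x90 (blk 18, set 2) → L1-HIT  vc=[]
7: 0x96 (blk 18, set 2) → L1-HIT  vc=[]
8: 0xee (blk 29, set 1) → MISS  vc=[25]
9: 0x32 (blk 6, set 2) → MISS  vc=[25, 18]
10: 0x54 (blk 10, set 2) → MISS  vc=[25, 18, 6]
11: 0x33 (blk 6, set 2) → VC-HIT  vc=[25, 18, 10]
12: 0x28 (blk 5, set 1) → MISS  vc=[18, 10, 29]
13: 0x4f (blk 9, set 1) → MISS  vc=[10, 29, 5]
14: 0x2d (blk 5, set 1) → VC-HIT  vc=[10, 29, 9]

SEQ = [MISS, L1-HIT, L1-HIT, L1-HIT, L1-HIT, MISS, L1-HIT, L1-HIT, MISS, MISS, MISS, VC-HIT, MISS, MISS, VC-HIT]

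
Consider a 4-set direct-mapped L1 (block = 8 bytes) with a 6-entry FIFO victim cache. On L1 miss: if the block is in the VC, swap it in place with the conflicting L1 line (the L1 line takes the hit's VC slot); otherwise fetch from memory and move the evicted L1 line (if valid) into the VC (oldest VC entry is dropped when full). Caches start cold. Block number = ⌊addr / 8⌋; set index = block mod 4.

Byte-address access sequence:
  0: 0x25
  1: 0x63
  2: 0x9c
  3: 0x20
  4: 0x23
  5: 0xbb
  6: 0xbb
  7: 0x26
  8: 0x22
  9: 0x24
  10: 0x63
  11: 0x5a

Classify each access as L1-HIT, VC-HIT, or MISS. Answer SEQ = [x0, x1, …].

SEQ = [MISS, MISS, MISS, VC-HIT, L1-HIT, MISS, L1-HIT, L1-HIT, L1-HIT, L1-HIT, VC-HIT, MISS]

0: 0x25 (blk 4, set 0) → MISS  vc=[]
1: 0x63 (blk 12, set 0) → MISS  vc=[4]
2: 0x9c (blk 19, set 3) → MISS  vc=[4]
3: 0x20 (blk 4, set 0) → VC-HIT  vc=[12]
4: 0x23 (blk 4, set 0) → L1-HIT  vc=[12]
5: 0xbb (blk 23, set 3) → MISS  vc=[12, 19]
6: 0xbb (blk 23, set 3) → L1-HIT  vc=[12, 19]
7: 0x26 (blk 4, set 0) → L1-HIT  vc=[12, 19]
8: 0x22 (blk 4, set 0) → L1-HIT  vc=[12, 19]
9: 0x24 (blk 4, set 0) → L1-HIT  vc=[12, 19]
10: 0x63 (blk 12, set 0) → VC-HIT  vc=[4, 19]
11: 0x5a (blk 11, set 3) → MISS  vc=[4, 19, 23]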